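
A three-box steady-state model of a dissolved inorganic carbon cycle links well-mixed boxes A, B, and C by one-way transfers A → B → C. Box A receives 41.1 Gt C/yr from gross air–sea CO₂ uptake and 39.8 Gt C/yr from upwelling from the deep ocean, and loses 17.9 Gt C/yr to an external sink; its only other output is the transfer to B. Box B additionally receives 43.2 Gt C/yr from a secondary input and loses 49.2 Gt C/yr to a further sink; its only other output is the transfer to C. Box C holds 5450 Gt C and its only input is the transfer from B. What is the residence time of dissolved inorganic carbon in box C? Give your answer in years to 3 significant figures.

Box A: F(A→B) = (41.1 + 39.8) − 17.9 = 63.000 Gt C/yr.
Box B: F(B→C) = (63.000 + 43.2) − 49.2 = 57.000 Gt C/yr.
Box C throughput = its input = 57.000 Gt C/yr; τ = 5450 / 57.000 = 95.61 yr.

95.6 yr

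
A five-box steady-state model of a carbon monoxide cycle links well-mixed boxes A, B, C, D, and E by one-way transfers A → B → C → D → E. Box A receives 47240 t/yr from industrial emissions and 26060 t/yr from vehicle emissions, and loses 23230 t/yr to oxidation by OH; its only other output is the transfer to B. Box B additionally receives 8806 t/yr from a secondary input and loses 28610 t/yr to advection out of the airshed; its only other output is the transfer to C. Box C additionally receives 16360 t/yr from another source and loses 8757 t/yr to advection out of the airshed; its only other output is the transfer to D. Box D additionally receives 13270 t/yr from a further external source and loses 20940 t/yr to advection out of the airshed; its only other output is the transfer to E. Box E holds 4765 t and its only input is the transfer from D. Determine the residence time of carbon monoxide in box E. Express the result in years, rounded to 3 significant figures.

0.158 yr

Box A: F(A→B) = (47240 + 26060) − 23230 = 50070 t/yr.
Box B: F(B→C) = (50070 + 8806) − 28610 = 30266 t/yr.
Box C: F(C→D) = (30266 + 16360) − 8757 = 37869 t/yr.
Box D: F(D→E) = (37869 + 13270) − 20940 = 30199 t/yr.
Box E throughput = its input = 30199 t/yr; τ = 4765 / 30199 = 0.1578 yr.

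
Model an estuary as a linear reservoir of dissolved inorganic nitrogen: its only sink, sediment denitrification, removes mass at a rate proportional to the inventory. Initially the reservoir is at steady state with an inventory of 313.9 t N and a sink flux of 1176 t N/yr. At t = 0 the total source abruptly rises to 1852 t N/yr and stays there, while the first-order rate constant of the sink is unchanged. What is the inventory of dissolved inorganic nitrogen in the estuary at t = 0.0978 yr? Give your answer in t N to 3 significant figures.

369 t N

Residence time τ = M₀/F₀ = 0.2669 yr. The eventual steady state is M_∞ = M₀·(F₁/F₀) = 313.9 × 1852/1176 = 494.34 t N.
The anomaly ΔM(t) = M(t) − M_∞ decays as ΔM₀·e^(−t/τ) with ΔM₀ = 313.9 − 494.34 = −180.4 t N.
At t = 0.0978 yr, e^(−t/τ) = e^(−0.3664) = 0.6932, so ΔM = −125.1 t N and M = 494.34 − 125.1 = 369.25 t N.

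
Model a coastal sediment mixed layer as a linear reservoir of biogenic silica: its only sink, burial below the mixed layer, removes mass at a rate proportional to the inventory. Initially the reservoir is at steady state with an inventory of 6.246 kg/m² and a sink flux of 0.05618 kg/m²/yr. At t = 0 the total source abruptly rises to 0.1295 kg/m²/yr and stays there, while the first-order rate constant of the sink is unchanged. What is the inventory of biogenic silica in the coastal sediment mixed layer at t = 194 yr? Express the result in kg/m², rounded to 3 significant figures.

Residence time τ = M₀/F₀ = 111.2 yr. The eventual steady state is M_∞ = M₀·(F₁/F₀) = 6.246 × 0.1295/0.05618 = 14.398 kg/m².
The anomaly ΔM(t) = M(t) − M_∞ decays as ΔM₀·e^(−t/τ) with ΔM₀ = 6.246 − 14.398 = −8.152 kg/m².
At t = 194 yr, e^(−t/τ) = e^(−1.745) = 0.1747, so ΔM = −1.424 kg/m² and M = 14.398 − 1.424 = 12.974 kg/m².

13.0 kg/m²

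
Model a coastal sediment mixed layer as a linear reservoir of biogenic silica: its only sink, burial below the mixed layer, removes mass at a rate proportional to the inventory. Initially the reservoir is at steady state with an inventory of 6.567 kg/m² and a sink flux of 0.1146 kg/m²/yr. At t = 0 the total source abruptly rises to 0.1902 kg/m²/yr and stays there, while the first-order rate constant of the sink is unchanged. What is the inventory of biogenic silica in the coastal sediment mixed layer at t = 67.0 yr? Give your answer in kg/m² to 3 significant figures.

The sink rate constant is k = F₀/M₀ = 0.1146/6.567 = 0.01745 yr⁻¹.
Solving dM/dt = F₁ − kM with M(0) = M₀ gives M(t) = F₁/k + (M₀ − F₁/k)·e^(−kt).
F₁/k = 0.1902/0.01745 = 10.899 kg/m²; kt = 0.01745 × 67.0 = 1.169, e^(−kt) = 0.3106.
M(67.0) = 10.899 + (6.567 − 10.899) × 0.3106 = 10.899 − 1.346 = 9.5535 kg/m².

9.55 kg/m²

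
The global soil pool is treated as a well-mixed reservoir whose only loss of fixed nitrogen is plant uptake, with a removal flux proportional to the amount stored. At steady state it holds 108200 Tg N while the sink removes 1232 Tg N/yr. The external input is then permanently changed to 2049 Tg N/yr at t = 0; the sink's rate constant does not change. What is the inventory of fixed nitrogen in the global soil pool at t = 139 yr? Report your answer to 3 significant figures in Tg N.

τ = M₀/F₀ = 108200/1232 = 87.82 yr; rate constant k = 1/τ.
New steady state M_∞ = F₁/k = F₁·τ = 2049 × 87.82 = 179950 Tg N.
M(t) = M_∞ + (M₀ − M_∞)·e^(−t/τ); t/τ = 139/87.82 = 1.583, so e^(−t/τ) = 0.2054.
M(t) = 179950 − 71750 × 0.2054 = 165210 Tg N.

165000 Tg N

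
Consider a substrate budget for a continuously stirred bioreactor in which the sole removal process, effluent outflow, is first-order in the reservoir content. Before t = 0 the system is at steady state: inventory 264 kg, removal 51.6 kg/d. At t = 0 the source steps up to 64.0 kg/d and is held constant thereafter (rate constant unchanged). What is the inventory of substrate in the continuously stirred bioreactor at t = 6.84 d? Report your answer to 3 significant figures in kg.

The sink rate constant is k = F₀/M₀ = 51.6/264 = 0.1955 d⁻¹.
Solving dM/dt = F₁ − kM with M(0) = M₀ gives M(t) = F₁/k + (M₀ − F₁/k)·e^(−kt).
F₁/k = 64.0/0.1955 = 327.44 kg; kt = 0.1955 × 6.84 = 1.337, e^(−kt) = 0.2627.
M(6.84) = 327.44 + (264 − 327.44) × 0.2627 = 327.44 − 16.66 = 310.78 kg.

311 kg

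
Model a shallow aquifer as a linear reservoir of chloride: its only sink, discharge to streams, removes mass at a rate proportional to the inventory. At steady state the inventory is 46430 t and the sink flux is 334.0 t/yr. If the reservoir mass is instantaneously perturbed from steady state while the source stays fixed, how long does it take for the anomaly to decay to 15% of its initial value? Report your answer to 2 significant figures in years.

For a linear reservoir the anomaly decays as exp(−t/τ) with τ = M/F = 46430/334.0 = 139.0 yr.
exp(−t/τ) = 0.15 ⇒ t = −τ ln(0.15) = 139.0 × 1.897 = 263.7 yr.

260 yr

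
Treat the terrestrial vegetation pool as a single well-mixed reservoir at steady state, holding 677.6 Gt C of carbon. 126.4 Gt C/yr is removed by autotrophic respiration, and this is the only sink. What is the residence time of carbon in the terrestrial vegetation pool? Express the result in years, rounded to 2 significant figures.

5.4 yr

τ = M / F = 677.6 / 126.4 = 5.361 yr.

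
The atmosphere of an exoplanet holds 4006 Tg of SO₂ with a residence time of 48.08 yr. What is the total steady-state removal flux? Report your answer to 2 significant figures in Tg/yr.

F = M / τ = 4006 / 48.08 = 83.32 Tg/yr.

83 Tg/yr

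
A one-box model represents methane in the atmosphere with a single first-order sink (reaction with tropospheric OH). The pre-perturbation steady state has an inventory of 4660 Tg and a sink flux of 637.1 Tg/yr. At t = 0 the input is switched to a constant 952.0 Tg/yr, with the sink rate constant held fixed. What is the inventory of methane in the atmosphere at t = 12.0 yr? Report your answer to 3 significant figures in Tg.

τ = M₀/F₀ = 4660/637.1 = 7.314 yr; rate constant k = 1/τ.
New steady state M_∞ = F₁/k = F₁·τ = 952.0 × 7.314 = 6963.3 Tg.
M(t) = M_∞ + (M₀ − M_∞)·e^(−t/τ); t/τ = 12.0/7.314 = 1.641, so e^(−t/τ) = 0.1939.
M(t) = 6963.3 − 2303 × 0.1939 = 6516.8 Tg.

6520 Tg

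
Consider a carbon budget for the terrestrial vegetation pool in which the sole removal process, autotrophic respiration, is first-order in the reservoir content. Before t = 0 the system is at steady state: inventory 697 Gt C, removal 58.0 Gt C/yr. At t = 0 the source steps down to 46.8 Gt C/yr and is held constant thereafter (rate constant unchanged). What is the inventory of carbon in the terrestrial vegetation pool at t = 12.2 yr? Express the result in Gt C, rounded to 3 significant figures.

The sink rate constant is k = F₀/M₀ = 58.0/697 = 0.08321 yr⁻¹.
Solving dM/dt = F₁ − kM with M(0) = M₀ gives M(t) = F₁/k + (M₀ − F₁/k)·e^(−kt).
F₁/k = 46.8/0.08321 = 562.41 Gt C; kt = 0.08321 × 12.2 = 1.015, e^(−kt) = 0.3623.
M(12.2) = 562.41 + (697 − 562.41) × 0.3623 = 562.41 + 48.77 = 611.17 Gt C.

611 Gt C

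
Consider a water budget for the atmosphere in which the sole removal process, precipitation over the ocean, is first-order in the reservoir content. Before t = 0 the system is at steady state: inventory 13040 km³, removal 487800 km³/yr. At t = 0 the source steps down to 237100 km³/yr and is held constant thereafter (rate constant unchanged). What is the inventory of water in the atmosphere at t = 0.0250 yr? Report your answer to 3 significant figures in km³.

τ = M₀/F₀ = 13040/487800 = 0.02673 yr; rate constant k = 1/τ.
New steady state M_∞ = F₁/k = F₁·τ = 237100 × 0.02673 = 6338.2 km³.
M(t) = M_∞ + (M₀ − M_∞)·e^(−t/τ); t/τ = 0.0250/0.02673 = 0.9352, so e^(−t/τ) = 0.3925.
M(t) = 6338.2 + 6702 × 0.3925 = 8968.7 km³.

8970 km³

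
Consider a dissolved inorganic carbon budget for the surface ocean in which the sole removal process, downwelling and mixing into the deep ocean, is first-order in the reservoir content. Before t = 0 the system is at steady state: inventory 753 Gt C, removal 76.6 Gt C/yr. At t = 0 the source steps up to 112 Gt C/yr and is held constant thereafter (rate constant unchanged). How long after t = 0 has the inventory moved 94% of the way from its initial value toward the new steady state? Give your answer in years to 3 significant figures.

τ = M₀/F₀ = 753/76.6 = 9.830 yr.
The remaining gap fraction is e^(−t/τ); 94% covered ⇒ e^(−t/τ) = 0.0600.
t = −τ ln(0.0600) = 9.830 × 2.813 = 27.66 yr.

27.7 yr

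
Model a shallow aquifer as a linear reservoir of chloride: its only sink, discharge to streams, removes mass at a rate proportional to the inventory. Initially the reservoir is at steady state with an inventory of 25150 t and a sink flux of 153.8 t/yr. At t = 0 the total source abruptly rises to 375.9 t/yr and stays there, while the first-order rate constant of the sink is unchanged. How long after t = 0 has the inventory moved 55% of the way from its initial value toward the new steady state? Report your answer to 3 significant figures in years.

τ = M₀/F₀ = 25150/153.8 = 163.5 yr.
The remaining gap fraction is e^(−t/τ); 55% covered ⇒ e^(−t/τ) = 0.450.
t = −τ ln(0.450) = 163.5 × 0.7985 = 130.6 yr.

131 yr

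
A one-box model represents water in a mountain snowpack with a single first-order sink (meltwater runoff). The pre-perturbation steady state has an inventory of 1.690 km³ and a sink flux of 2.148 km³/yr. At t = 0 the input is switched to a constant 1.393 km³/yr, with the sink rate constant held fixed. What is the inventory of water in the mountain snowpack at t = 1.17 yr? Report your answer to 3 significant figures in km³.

The sink rate constant is k = F₀/M₀ = 2.148/1.690 = 1.271 yr⁻¹.
Solving dM/dt = F₁ − kM with M(0) = M₀ gives M(t) = F₁/k + (M₀ − F₁/k)·e^(−kt).
F₁/k = 1.393/1.271 = 1.0960 km³; kt = 1.271 × 1.17 = 1.487, e^(−kt) = 0.2260.
M(1.17) = 1.0960 + (1.690 − 1.0960) × 0.2260 = 1.0960 + 0.1343 = 1.2302 km³.

1.23 km³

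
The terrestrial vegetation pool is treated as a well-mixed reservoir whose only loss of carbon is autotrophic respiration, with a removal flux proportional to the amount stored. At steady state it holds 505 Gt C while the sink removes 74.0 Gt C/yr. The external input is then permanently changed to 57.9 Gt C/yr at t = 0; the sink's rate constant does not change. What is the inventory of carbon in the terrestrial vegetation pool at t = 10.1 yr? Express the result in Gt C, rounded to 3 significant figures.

420 Gt C

Residence time τ = M₀/F₀ = 6.824 yr. The eventual steady state is M_∞ = M₀·(F₁/F₀) = 505 × 57.9/74.0 = 395.13 Gt C.
The anomaly ΔM(t) = M(t) − M_∞ decays as ΔM₀·e^(−t/τ) with ΔM₀ = 505 − 395.13 = 109.9 Gt C.
At t = 10.1 yr, e^(−t/τ) = e^(−1.480) = 0.2276, so ΔM = 25.01 Gt C and M = 395.13 + 25.01 = 420.14 Gt C.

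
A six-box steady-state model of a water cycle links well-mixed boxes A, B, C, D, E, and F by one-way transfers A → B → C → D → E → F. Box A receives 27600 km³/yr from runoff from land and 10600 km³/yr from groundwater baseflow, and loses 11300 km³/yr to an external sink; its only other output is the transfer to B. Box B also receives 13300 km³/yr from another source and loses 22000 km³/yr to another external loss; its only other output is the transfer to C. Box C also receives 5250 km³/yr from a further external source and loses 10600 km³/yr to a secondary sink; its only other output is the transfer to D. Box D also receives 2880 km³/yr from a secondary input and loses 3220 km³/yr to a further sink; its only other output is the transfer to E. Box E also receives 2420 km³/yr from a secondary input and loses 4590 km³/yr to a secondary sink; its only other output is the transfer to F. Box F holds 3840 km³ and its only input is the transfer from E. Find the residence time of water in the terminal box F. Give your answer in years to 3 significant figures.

Box A: F(A→B) = (27600 + 10600) − 11300 = 26900 km³/yr.
Box B: F(B→C) = (26900 + 13300) − 22000 = 18200 km³/yr.
Box C: F(C→D) = (18200 + 5250) − 10600 = 12850 km³/yr.
Box D: F(D→E) = (12850 + 2880) − 3220 = 12510 km³/yr.
Box E: F(E→F) = (12510 + 2420) − 4590 = 10340 km³/yr.
Box F throughput = its input = 10340 km³/yr; τ = 3840 / 10340 = 0.3714 yr.

0.371 yr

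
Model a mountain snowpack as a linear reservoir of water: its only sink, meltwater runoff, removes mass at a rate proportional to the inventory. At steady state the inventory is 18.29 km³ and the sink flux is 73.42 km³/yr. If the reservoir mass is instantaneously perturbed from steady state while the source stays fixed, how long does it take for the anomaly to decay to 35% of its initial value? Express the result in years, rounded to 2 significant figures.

0.26 yr

For a linear reservoir the anomaly decays as exp(−t/τ) with τ = M/F = 18.29/73.42 = 0.2491 yr.
exp(−t/τ) = 0.35 ⇒ t = −τ ln(0.35) = 0.2491 × 1.050 = 0.2615 yr.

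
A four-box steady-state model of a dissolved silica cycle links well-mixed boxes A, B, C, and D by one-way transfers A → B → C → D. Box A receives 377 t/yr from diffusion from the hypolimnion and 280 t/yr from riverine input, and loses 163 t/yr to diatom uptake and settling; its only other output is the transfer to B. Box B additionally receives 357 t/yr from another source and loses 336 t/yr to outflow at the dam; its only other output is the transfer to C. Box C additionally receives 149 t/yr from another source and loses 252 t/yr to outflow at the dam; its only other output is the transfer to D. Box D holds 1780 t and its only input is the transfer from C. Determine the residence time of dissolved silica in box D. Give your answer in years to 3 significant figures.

Box A: F(A→B) = (377 + 280) − 163 = 494.00 t/yr.
Box B: F(B→C) = (494.00 + 357) − 336 = 515.00 t/yr.
Box C: F(C→D) = (515.00 + 149) − 252 = 412.00 t/yr.
Box D throughput = its input = 412.00 t/yr; τ = 1780 / 412.00 = 4.320 yr.

4.32 yr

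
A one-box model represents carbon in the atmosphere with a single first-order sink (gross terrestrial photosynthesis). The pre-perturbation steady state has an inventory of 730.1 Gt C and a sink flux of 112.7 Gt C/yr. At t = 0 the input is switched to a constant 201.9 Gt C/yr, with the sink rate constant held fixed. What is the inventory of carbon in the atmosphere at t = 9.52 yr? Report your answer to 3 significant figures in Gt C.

The sink rate constant is k = F₀/M₀ = 112.7/730.1 = 0.1544 yr⁻¹.
Solving dM/dt = F₁ − kM with M(0) = M₀ gives M(t) = F₁/k + (M₀ − F₁/k)·e^(−kt).
F₁/k = 201.9/0.1544 = 1308.0 Gt C; kt = 0.1544 × 9.52 = 1.470, e^(−kt) = 0.2300.
M(9.52) = 1308.0 + (730.1 − 1308.0) × 0.2300 = 1308.0 − 132.9 = 1175.0 Gt C.

1180 Gt C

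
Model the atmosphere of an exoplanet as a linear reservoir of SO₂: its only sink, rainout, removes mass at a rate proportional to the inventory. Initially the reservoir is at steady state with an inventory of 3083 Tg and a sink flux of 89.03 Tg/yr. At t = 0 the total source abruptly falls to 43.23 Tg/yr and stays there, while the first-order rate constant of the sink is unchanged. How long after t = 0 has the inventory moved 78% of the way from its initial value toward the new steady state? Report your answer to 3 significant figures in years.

τ = M₀/F₀ = 3083/89.03 = 34.63 yr.
The remaining gap fraction is e^(−t/τ); 78% covered ⇒ e^(−t/τ) = 0.220.
t = −τ ln(0.220) = 34.63 × 1.514 = 52.43 yr.

52.4 yr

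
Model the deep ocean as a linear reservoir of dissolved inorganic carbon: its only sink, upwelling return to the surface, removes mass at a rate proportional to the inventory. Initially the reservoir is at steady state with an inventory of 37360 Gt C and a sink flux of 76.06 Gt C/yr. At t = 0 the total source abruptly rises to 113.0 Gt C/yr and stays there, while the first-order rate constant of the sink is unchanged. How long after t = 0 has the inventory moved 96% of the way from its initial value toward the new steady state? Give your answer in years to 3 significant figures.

1580 yr

τ = M₀/F₀ = 37360/76.06 = 491.2 yr.
The remaining gap fraction is e^(−t/τ); 96% covered ⇒ e^(−t/τ) = 0.0400.
t = −τ ln(0.0400) = 491.2 × 3.219 = 1581 yr.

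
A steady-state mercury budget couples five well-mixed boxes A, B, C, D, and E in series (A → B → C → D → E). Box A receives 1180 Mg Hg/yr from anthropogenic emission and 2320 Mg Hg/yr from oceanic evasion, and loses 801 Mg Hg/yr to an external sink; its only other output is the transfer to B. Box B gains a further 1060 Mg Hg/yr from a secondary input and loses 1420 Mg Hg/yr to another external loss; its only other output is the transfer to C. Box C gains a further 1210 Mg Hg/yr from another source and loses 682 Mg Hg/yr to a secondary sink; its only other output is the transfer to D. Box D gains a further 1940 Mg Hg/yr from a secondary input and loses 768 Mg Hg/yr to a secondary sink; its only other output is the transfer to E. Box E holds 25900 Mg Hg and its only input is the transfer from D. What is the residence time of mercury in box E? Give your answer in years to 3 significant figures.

Box A: F(A→B) = (1180 + 2320) − 801 = 2699.0 Mg Hg/yr.
Box B: F(B→C) = (2699.0 + 1060) − 1420 = 2339.0 Mg Hg/yr.
Box C: F(C→D) = (2339.0 + 1210) − 682 = 2867.0 Mg Hg/yr.
Box D: F(D→E) = (2867.0 + 1940) − 768 = 4039.0 Mg Hg/yr.
Box E throughput = its input = 4039.0 Mg Hg/yr; τ = 25900 / 4039.0 = 6.412 yr.

6.41 yr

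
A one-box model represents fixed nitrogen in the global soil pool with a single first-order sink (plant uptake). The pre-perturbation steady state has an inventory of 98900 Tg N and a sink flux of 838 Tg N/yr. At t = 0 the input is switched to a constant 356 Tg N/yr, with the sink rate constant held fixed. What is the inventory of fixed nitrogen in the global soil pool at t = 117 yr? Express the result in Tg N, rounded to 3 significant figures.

The sink rate constant is k = F₀/M₀ = 838/98900 = 0.008473 yr⁻¹.
Solving dM/dt = F₁ − kM with M(0) = M₀ gives M(t) = F₁/k + (M₀ − F₁/k)·e^(−kt).
F₁/k = 356/0.008473 = 42015 Tg N; kt = 0.008473 × 117 = 0.9914, e^(−kt) = 0.3711.
M(117) = 42015 + (98900 − 42015) × 0.3711 = 42015 + 21110 = 63123 Tg N.

63100 Tg N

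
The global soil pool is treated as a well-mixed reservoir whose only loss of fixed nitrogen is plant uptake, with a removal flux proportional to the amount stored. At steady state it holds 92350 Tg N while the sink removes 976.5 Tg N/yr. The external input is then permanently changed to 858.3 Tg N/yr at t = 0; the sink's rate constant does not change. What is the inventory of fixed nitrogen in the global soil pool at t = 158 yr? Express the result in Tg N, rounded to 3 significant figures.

τ = M₀/F₀ = 92350/976.5 = 94.57 yr; rate constant k = 1/τ.
New steady state M_∞ = F₁/k = F₁·τ = 858.3 × 94.57 = 81172 Tg N.
M(t) = M_∞ + (M₀ − M_∞)·e^(−t/τ); t/τ = 158/94.57 = 1.671, so e^(−t/τ) = 0.1881.
M(t) = 81172 + 11180 × 0.1881 = 83274 Tg N.

83300 Tg N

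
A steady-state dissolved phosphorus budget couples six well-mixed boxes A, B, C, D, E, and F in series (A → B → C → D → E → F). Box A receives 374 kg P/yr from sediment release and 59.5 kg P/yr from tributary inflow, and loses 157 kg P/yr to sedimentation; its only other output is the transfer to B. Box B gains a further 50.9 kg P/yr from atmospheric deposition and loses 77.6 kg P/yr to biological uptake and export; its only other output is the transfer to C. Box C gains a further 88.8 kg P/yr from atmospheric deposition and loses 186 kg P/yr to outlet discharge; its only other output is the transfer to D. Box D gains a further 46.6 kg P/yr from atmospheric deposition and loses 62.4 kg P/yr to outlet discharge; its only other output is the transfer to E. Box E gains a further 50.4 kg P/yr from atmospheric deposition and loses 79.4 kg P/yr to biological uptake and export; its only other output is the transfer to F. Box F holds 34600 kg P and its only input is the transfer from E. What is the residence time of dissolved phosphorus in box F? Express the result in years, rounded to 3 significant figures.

321 yr

Box A: F(A→B) = (374 + 59.5) − 157 = 276.50 kg P/yr.
Box B: F(B→C) = (276.50 + 50.9) − 77.6 = 249.80 kg P/yr.
Box C: F(C→D) = (249.80 + 88.8) − 186 = 152.60 kg P/yr.
Box D: F(D→E) = (152.60 + 46.6) − 62.4 = 136.80 kg P/yr.
Box E: F(E→F) = (136.80 + 50.4) − 79.4 = 107.80 kg P/yr.
Box F throughput = its input = 107.80 kg P/yr; τ = 34600 / 107.80 = 321.0 yr.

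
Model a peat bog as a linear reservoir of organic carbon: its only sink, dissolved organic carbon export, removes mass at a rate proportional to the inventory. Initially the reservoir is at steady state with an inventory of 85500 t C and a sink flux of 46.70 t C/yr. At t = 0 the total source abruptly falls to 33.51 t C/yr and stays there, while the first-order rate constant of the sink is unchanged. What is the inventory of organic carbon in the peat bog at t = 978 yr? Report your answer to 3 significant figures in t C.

75500 t C

τ = M₀/F₀ = 85500/46.70 = 1831 yr; rate constant k = 1/τ.
New steady state M_∞ = F₁/k = F₁·τ = 33.51 × 1831 = 61351 t C.
M(t) = M_∞ + (M₀ − M_∞)·e^(−t/τ); t/τ = 978/1831 = 0.5342, so e^(−t/τ) = 0.5861.
M(t) = 61351 + 24150 × 0.5861 = 75506 t C.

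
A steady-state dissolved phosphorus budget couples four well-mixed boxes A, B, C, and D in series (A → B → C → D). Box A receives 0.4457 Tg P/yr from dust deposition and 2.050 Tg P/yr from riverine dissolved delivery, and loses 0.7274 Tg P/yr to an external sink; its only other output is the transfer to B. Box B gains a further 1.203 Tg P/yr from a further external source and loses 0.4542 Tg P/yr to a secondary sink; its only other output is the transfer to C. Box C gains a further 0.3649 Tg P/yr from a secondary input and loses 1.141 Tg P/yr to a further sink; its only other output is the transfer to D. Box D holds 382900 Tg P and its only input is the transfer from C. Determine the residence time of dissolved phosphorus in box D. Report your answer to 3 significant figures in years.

Box A: F(A→B) = (0.4457 + 2.050) − 0.7274 = 1.7683 Tg P/yr.
Box B: F(B→C) = (1.7683 + 1.203) − 0.4542 = 2.5171 Tg P/yr.
Box C: F(C→D) = (2.5171 + 0.3649) − 1.141 = 1.7410 Tg P/yr.
Box D throughput = its input = 1.7410 Tg P/yr; τ = 382900 / 1.7410 = 219900 yr.

220000 yr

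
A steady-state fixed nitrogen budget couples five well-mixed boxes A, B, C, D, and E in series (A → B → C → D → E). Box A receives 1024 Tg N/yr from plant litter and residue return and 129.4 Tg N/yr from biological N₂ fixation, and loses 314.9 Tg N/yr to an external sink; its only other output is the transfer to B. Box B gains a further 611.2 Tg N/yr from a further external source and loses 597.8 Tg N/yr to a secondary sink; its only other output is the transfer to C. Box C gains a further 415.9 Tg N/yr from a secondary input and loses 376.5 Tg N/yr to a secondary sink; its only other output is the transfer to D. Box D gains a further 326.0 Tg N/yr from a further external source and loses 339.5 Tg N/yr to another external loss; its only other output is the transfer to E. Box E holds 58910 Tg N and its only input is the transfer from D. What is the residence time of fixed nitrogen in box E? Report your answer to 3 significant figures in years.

67.1 yr

Box A: F(A→B) = (1024 + 129.4) − 314.9 = 838.50 Tg N/yr.
Box B: F(B→C) = (838.50 + 611.2) − 597.8 = 851.90 Tg N/yr.
Box C: F(C→D) = (851.90 + 415.9) − 376.5 = 891.30 Tg N/yr.
Box D: F(D→E) = (891.30 + 326.0) − 339.5 = 877.80 Tg N/yr.
Box E throughput = its input = 877.80 Tg N/yr; τ = 58910 / 877.80 = 67.11 yr.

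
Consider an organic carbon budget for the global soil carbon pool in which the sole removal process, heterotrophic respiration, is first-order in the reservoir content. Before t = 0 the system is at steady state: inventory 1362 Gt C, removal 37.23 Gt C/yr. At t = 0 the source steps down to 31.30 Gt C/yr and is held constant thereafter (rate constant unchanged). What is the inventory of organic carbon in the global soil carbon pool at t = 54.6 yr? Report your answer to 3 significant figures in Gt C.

τ = M₀/F₀ = 1362/37.23 = 36.58 yr; rate constant k = 1/τ.
New steady state M_∞ = F₁/k = F₁·τ = 31.30 × 36.58 = 1145.1 Gt C.
M(t) = M_∞ + (M₀ − M_∞)·e^(−t/τ); t/τ = 54.6/36.58 = 1.492, so e^(−t/τ) = 0.2248.
M(t) = 1145.1 + 216.9 × 0.2248 = 1193.8 Gt C.

1190 Gt C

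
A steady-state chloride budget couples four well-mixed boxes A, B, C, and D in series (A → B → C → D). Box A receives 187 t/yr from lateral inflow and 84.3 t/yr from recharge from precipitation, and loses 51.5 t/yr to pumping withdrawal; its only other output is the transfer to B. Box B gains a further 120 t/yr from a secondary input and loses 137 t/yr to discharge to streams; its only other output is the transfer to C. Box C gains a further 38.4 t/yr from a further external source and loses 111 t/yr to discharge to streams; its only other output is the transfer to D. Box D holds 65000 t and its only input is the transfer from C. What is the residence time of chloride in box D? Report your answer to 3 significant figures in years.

499 yr

Box A: F(A→B) = (187 + 84.3) − 51.5 = 219.80 t/yr.
Box B: F(B→C) = (219.80 + 120) − 137 = 202.80 t/yr.
Box C: F(C→D) = (202.80 + 38.4) − 111 = 130.20 t/yr.
Box D throughput = its input = 130.20 t/yr; τ = 65000 / 130.20 = 499.2 yr.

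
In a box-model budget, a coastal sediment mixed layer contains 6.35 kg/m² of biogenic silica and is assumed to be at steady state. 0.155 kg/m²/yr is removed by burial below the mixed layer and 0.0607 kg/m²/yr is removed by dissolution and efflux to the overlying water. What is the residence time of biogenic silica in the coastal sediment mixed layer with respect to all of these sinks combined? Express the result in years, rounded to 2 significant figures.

29 yr

Total removal flux = 0.155 + 0.0607 = 0.21570 kg/m²/yr.
τ = M / ΣF_out = 6.35 / 0.21570 = 29.44 yr.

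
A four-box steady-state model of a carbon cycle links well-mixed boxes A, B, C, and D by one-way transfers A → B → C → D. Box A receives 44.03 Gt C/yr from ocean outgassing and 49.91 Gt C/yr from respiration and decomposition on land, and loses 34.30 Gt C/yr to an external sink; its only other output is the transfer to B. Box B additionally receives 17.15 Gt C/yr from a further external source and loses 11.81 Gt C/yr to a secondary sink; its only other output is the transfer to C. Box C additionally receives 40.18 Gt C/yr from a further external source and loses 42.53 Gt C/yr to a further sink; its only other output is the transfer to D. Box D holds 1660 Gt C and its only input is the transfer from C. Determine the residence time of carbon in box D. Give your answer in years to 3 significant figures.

Box A: F(A→B) = (44.03 + 49.91) − 34.30 = 59.640 Gt C/yr.
Box B: F(B→C) = (59.640 + 17.15) − 11.81 = 64.980 Gt C/yr.
Box C: F(C→D) = (64.980 + 40.18) − 42.53 = 62.630 Gt C/yr.
Box D throughput = its input = 62.630 Gt C/yr; τ = 1660 / 62.630 = 26.50 yr.

26.5 yr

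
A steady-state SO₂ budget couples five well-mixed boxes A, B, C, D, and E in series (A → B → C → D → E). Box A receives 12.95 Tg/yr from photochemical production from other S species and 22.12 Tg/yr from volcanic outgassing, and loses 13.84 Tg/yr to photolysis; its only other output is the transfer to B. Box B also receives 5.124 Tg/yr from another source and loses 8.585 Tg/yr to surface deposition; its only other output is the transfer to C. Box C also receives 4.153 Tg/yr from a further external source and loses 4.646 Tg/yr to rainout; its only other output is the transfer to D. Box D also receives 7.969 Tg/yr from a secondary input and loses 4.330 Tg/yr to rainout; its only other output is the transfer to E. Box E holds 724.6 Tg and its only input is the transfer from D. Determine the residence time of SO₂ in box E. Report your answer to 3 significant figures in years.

34.6 yr

Box A: F(A→B) = (12.95 + 22.12) − 13.84 = 21.230 Tg/yr.
Box B: F(B→C) = (21.230 + 5.124) − 8.585 = 17.769 Tg/yr.
Box C: F(C→D) = (17.769 + 4.153) − 4.646 = 17.276 Tg/yr.
Box D: F(D→E) = (17.276 + 7.969) − 4.330 = 20.915 Tg/yr.
Box E throughput = its input = 20.915 Tg/yr; τ = 724.6 / 20.915 = 34.64 yr.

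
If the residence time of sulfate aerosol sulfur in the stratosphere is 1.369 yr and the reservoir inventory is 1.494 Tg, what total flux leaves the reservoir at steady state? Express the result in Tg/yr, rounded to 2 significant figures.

1.1 Tg/yr

F = M / τ = 1.494 / 1.369 = 1.091 Tg/yr.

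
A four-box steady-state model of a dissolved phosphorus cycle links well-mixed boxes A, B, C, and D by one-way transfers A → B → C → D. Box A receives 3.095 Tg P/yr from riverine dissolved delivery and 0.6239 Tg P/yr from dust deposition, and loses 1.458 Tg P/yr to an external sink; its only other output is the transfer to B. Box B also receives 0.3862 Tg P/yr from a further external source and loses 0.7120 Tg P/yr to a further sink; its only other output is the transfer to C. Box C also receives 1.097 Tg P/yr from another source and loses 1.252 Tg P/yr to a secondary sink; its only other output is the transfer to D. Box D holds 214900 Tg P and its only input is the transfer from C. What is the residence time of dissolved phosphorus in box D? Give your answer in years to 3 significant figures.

121000 yr

Box A: F(A→B) = (3.095 + 0.6239) − 1.458 = 2.2609 Tg P/yr.
Box B: F(B→C) = (2.2609 + 0.3862) − 0.7120 = 1.9351 Tg P/yr.
Box C: F(C→D) = (1.9351 + 1.097) − 1.252 = 1.7801 Tg P/yr.
Box D throughput = its input = 1.7801 Tg P/yr; τ = 214900 / 1.7801 = 120700 yr.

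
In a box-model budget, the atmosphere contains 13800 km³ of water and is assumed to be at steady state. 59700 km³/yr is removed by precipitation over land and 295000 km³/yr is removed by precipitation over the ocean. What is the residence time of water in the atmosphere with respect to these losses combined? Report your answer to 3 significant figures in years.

0.0389 yr

Total removal = 59700 + 295000 = 354700 km³/yr.
τ = M / ΣF_out = 13800 / 354700 = 0.03891 yr.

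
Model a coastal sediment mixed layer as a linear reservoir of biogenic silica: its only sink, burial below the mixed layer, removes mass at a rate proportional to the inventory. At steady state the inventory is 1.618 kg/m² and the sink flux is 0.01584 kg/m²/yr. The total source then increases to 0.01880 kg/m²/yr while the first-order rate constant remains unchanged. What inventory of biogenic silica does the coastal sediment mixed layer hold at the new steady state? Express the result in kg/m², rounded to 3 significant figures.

Rate constant k = F/M = 0.01584 / 1.618 = 0.009790 yr⁻¹.
At the new steady state, source = k·M_new ⇒ M_new = 0.01880 / 0.009790 = 1.920 kg/m².
(Equivalently M_new = M × F_new/F_old = 1.618 × 0.01880/0.01584.)

1.92 kg/m²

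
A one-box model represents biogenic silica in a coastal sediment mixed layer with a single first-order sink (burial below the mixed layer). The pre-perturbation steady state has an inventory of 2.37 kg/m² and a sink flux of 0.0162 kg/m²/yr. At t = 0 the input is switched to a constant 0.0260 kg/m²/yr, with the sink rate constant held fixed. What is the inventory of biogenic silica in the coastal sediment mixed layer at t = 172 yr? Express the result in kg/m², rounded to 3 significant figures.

The sink rate constant is k = F₀/M₀ = 0.0162/2.37 = 0.006835 yr⁻¹.
Solving dM/dt = F₁ − kM with M(0) = M₀ gives M(t) = F₁/k + (M₀ − F₁/k)·e^(−kt).
F₁/k = 0.0260/0.006835 = 3.8037 kg/m²; kt = 0.006835 × 172 = 1.176, e^(−kt) = 0.3086.
M(172) = 3.8037 + (2.37 − 3.8037) × 0.3086 = 3.8037 − 0.4424 = 3.3613 kg/m².

3.36 kg/m²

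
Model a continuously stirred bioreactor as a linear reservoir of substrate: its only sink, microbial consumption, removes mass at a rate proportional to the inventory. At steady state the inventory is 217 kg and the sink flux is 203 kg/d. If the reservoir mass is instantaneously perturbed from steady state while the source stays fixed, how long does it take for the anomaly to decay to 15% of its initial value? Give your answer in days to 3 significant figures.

For a linear reservoir the anomaly decays as exp(−t/τ) with τ = M/F = 217/203 = 1.069 d.
exp(−t/τ) = 0.15 ⇒ t = −τ ln(0.15) = 1.069 × 1.897 = 2.028 d.

2.03 d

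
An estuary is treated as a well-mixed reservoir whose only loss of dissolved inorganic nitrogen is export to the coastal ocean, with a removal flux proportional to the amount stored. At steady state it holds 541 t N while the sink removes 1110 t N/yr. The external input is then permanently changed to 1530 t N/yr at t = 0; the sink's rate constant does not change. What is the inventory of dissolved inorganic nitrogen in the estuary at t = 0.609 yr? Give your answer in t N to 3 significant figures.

687 t N

The sink rate constant is k = F₀/M₀ = 1110/541 = 2.052 yr⁻¹.
Solving dM/dt = F₁ − kM with M(0) = M₀ gives M(t) = F₁/k + (M₀ − F₁/k)·e^(−kt).
F₁/k = 1530/2.052 = 745.70 t N; kt = 2.052 × 0.609 = 1.250, e^(−kt) = 0.2866.
M(0.609) = 745.70 + (541 − 745.70) × 0.2866 = 745.70 − 58.68 = 687.03 t N.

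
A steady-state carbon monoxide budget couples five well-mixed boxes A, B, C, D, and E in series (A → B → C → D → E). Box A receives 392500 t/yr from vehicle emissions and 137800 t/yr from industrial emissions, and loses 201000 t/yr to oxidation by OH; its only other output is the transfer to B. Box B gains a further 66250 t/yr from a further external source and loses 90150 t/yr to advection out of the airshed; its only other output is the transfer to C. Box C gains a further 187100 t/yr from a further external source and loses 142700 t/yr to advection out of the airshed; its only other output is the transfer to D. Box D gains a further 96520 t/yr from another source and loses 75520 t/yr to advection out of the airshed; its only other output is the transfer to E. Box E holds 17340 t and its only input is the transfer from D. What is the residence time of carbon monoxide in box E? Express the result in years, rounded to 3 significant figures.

Box A: F(A→B) = (392500 + 137800) − 201000 = 329300 t/yr.
Box B: F(B→C) = (329300 + 66250) − 90150 = 305400 t/yr.
Box C: F(C→D) = (305400 + 187100) − 142700 = 349800 t/yr.
Box D: F(D→E) = (349800 + 96520) − 75520 = 370800 t/yr.
Box E throughput = its input = 370800 t/yr; τ = 17340 / 370800 = 0.04676 yr.

0.0468 yr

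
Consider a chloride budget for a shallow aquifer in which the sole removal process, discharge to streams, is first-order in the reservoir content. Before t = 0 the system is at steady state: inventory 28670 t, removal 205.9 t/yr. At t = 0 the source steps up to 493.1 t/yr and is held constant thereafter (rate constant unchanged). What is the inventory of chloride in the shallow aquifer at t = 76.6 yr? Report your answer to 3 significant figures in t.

The sink rate constant is k = F₀/M₀ = 205.9/28670 = 0.007182 yr⁻¹.
Solving dM/dt = F₁ − kM with M(0) = M₀ gives M(t) = F₁/k + (M₀ − F₁/k)·e^(−kt).
F₁/k = 493.1/0.007182 = 68660 t; kt = 0.007182 × 76.6 = 0.5501, e^(−kt) = 0.5769.
M(76.6) = 68660 + (28670 − 68660) × 0.5769 = 68660 − 23070 = 45591 t.

45600 t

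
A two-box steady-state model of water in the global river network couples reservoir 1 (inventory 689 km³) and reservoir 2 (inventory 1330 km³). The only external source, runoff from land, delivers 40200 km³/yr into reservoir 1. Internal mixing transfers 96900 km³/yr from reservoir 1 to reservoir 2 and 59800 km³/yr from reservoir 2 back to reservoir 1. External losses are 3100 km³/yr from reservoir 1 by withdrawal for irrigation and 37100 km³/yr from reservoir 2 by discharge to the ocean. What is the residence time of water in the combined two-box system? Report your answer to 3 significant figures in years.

Residence time in the combined system uses the total inventory and the total *external* removal — internal exchanges between the two boxes cancel.
M_total = 689 + 1330 = 2019.0 km³.
ΣF_external_out = 3100 + 37100 = 40200 km³/yr.
τ = M_total / ΣF_ext = 2019.0 / 40200 = 0.05022 yr.

0.0502 yr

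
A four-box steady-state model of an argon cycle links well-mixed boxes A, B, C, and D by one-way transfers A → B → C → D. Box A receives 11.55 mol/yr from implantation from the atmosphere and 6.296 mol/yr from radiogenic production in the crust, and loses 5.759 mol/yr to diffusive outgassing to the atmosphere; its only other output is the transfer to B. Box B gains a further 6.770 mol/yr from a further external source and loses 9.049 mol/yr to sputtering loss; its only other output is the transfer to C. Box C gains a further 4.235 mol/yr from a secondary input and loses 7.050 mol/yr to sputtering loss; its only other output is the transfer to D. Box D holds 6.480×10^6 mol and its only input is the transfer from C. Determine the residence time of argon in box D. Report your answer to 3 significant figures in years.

Box A: F(A→B) = (11.55 + 6.296) − 5.759 = 12.087 mol/yr.
Box B: F(B→C) = (12.087 + 6.770) − 9.049 = 9.8080 mol/yr.
Box C: F(C→D) = (9.8080 + 4.235) − 7.050 = 6.9930 mol/yr.
Box D throughput = its input = 6.9930 mol/yr; τ = 6.480×10^6 / 6.9930 = 926600 yr.

927000 yr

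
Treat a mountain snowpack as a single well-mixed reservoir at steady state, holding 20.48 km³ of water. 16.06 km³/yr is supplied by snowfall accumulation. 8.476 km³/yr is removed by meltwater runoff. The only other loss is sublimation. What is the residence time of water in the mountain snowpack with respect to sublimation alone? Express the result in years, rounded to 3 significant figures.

2.70 yr

At steady state ΣF_in = ΣF_out.
ΣF_in = 16.060 km³/yr.
Sublimation flux = ΣF_in − (8.476) = 16.060 − 8.476 = 7.584 km³/yr.
τ = M / F = 20.48 / 7.584 = 2.700 yr.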